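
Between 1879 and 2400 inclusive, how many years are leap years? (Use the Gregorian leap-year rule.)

127

Multiples of 4 in [1879,2400]: 131.
Of those, multiples of 100: 6 (not leap unless ÷400).
Multiples of 400: 2.
Leap years = 131 − 6 + 2 = 127.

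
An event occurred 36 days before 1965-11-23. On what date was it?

October 18, 1965

−23 → Oct 31, 1965 (end of Oct, 31 days; 13 left).
−13 → Oct 18, 1965.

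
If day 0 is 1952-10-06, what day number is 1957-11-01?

Oct 6, 1952 → Oct 6, 1953: 365 days.
Oct 6, 1953 → Oct 6, 1954: 365 days.
Oct 6, 1954 → Oct 6, 1955: 365 days.
Oct 6, 1955 → Oct 6, 1956: 366 days (Feb 29, 1956 is in that span).
Oct 6, 1956 → Nov 6, 1956: 31 days (October has 31).
Nov 6, 1956 → Dec 6, 1956: 30 days (November has 30).
Dec 6, 1956 → Jan 6, 1957: 31 days (December has 31).
Jan 6, 1957 → Feb 6, 1957: 31 days (January has 31).
Feb 6, 1957 → Mar 6, 1957: 28 days (February has 28).
Mar 6, 1957 → Apr 6, 1957: 31 days (March has 31).
Apr 6, 1957 → May 6, 1957: 30 days (April has 30).
May 6, 1957 → Jun 6, 1957: 31 days (May has 31).
Jun 6, 1957 → Jul 6, 1957: 30 days (June has 30).
Jul 6, 1957 → Aug 6, 1957: 31 days (July has 31).
Aug 6, 1957 → Sep 6, 1957: 31 days (August has 31).
Sep 6, 1957 → Oct 6, 1957: 30 days (September has 30).
Oct 6, 1957 → Nov 1, 1957: 26 days.
Total: 1852 days.

1852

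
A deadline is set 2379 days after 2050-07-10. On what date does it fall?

January 13, 2057

+365 (one year) → Jul 10, 2051 (2014 left).
+366 (one year; includes Feb 29, 2052) → Jul 10, 2052 (1648 left).
+365 (one year) → Jul 10, 2053 (1283 left).
+365 (one year) → Jul 10, 2054 (918 left).
+365 (one year) → Jul 10, 2055 (553 left).
+366 (one year; includes Feb 29, 2056) → Jul 10, 2056 (187 left).
Jul has 31 days: +22 → Aug 1, 2056 (165 left).
Aug has 31 days: +31 → Sep 1, 2056 (134 left).
Sep has 30 days: +30 → Oct 1, 2056 (104 left).
Oct has 31 days: +31 → Nov 1, 2056 (73 left).
Nov has 30 days: +30 → Dec 1, 2056 (43 left).
Dec has 31 days: +31 → Jan 1, 2057 (12 left).
+12 → Jan 13, 2057.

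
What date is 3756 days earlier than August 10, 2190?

−365 (one year) → Aug 10, 2189 (3391 left).
−365 (one year) → Aug 10, 2188 (3026 left).
−366 (one year; includes Feb 29, 2188) → Aug 10, 2187 (2660 left).
−365 (one year) → Aug 10, 2186 (2295 left).
−365 (one year) → Aug 10, 2185 (1930 left).
−365 (one year) → Aug 10, 2184 (1565 left).
−366 (one year; includes Feb 29, 2184) → Aug 10, 2183 (1199 left).
−365 (one year) → Aug 10, 2182 (834 left).
−365 (one year) → Aug 10, 2181 (469 left).
−365 (one year) → Aug 10, 2180 (104 left).
−10 → Jul 31, 2180 (end of Jul, 31 days; 94 left).
−31 → Jun 30, 2180 (end of Jun, 30 days; 63 left).
−30 → May 31, 2180 (end of May, 31 days; 33 left).
−31 → Apr 30, 2180 (end of Apr, 30 days; 2 left).
−2 → Apr 28, 2180.

April 28, 2180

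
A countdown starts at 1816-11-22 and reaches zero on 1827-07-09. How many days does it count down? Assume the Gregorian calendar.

Nov 22, 1816 → Nov 22, 1817: 365 days.
Nov 22, 1817 → Nov 22, 1818: 365 days.
Nov 22, 1818 → Nov 22, 1819: 365 days.
Nov 22, 1819 → Nov 22, 1820: 366 days (Feb 29, 1820 is in that span).
Nov 22, 1820 → Nov 22, 1821: 365 days.
Nov 22, 1821 → Nov 22, 1822: 365 days.
Nov 22, 1822 → Nov 22, 1823: 365 days.
Nov 22, 1823 → Nov 22, 1824: 366 days (Feb 29, 1824 is in that span).
Nov 22, 1824 → Nov 22, 1825: 365 days.
Nov 22, 1825 → Nov 22, 1826: 365 days.
Nov 22, 1826 → Dec 22, 1826: 30 days (November has 30).
Dec 22, 1826 → Jan 22, 1827: 31 days (December has 31).
Jan 22, 1827 → Feb 22, 1827: 31 days (January has 31).
Feb 22, 1827 → Mar 22, 1827: 28 days (February has 28).
Mar 22, 1827 → Apr 22, 1827: 31 days (March has 31).
Apr 22, 1827 → May 22, 1827: 30 days (April has 30).
May 22, 1827 → Jun 22, 1827: 31 days (May has 31).
Jun 22, 1827 → Jul 9, 1827: 17 days.
Total: 3881 days.

3881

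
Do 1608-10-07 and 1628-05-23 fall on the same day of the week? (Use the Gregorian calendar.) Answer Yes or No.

From Oct 7, 1608 to May 23, 1628 is 7168 days.
7168 mod 7 = 0, so they are the same weekday.
(Oct 7, 1608 is a Tuesday; May 23, 1628 is a Tuesday.)

Yes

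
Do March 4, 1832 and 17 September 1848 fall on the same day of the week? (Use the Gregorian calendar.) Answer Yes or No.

From Mar 4, 1832 to Sep 17, 1848 is 6041 days.
6041 mod 7 = 0, so they are the same weekday.
(Mar 4, 1832 is a Sunday; Sep 17, 1848 is a Sunday.)

Yes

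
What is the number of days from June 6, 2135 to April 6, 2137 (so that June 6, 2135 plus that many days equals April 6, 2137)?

Jun 6, 2135 → Jun 6, 2136: 366 days (Feb 29, 2136 is in that span).
Jun 6, 2136 → Jul 6, 2136: 30 days (June has 30).
Jul 6, 2136 → Aug 6, 2136: 31 days (July has 31).
Aug 6, 2136 → Sep 6, 2136: 31 days (August has 31).
Sep 6, 2136 → Oct 6, 2136: 30 days (September has 30).
Oct 6, 2136 → Nov 6, 2136: 31 days (October has 31).
Nov 6, 2136 → Dec 6, 2136: 30 days (November has 30).
Dec 6, 2136 → Jan 6, 2137: 31 days (December has 31).
Jan 6, 2137 → Feb 6, 2137: 31 days (January has 31).
Feb 6, 2137 → Mar 6, 2137: 28 days (February has 28).
Mar 6, 2137 → Apr 6, 2137: 31 days.
Total: 670 days.

670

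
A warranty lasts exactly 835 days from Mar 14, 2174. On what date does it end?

+365 (one year) → Mar 14, 2175 (470 left).
+366 (one year; includes Feb 29, 2176) → Mar 14, 2176 (104 left).
Mar has 31 days: +18 → Apr 1, 2176 (86 left).
Apr has 30 days: +30 → May 1, 2176 (56 left).
May has 31 days: +31 → Jun 1, 2176 (25 left).
+25 → Jun 26, 2176.

June 26, 2176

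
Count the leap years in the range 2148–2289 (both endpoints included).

35

Multiples of 4 in [2148,2289]: 36.
Of those, multiples of 100: 1 (not leap unless ÷400).
Multiples of 400: 0.
Leap years = 36 − 1 + 0 = 35.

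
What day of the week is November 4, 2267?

Monday

Doomsday rule: the anchor day for the 2200s is Friday. For year 67: 67÷12 = 5 r 7, and 7÷4 = 1, so 5+7+1 = 13.
Friday + 13 ≡ Thursday — that's 2267's doomsday.
In November the doomsday date is Nov 7.
Nov 4 is 3 days before Nov 7; 3 mod 7 = 3, so Thursday − 3 = Monday.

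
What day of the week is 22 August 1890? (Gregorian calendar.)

Friday

January 1, 1890 is a Wednesday.
Jan 1, 1890 → Feb 1, 1890: 31 days (January has 31).
Feb 1, 1890 → Mar 1, 1890: 28 days (February has 28).
Mar 1, 1890 → Apr 1, 1890: 31 days (March has 31).
Apr 1, 1890 → May 1, 1890: 30 days (April has 30).
May 1, 1890 → Jun 1, 1890: 31 days (May has 31).
Jun 1, 1890 → Jul 1, 1890: 30 days (June has 30).
Jul 1, 1890 → Aug 1, 1890: 31 days (July has 31).
Aug 1, 1890 → Aug 22, 1890: 21 days.
Total: 233 days.
233 mod 7 = 2, so Wednesday + 2 = Friday.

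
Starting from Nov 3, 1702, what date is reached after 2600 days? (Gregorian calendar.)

December 16, 1709

+365 (one year) → Nov 3, 1703 (2235 left).
+366 (one year; includes Feb 29, 1704) → Nov 3, 1704 (1869 left).
+365 (one year) → Nov 3, 1705 (1504 left).
+365 (one year) → Nov 3, 1706 (1139 left).
+365 (one year) → Nov 3, 1707 (774 left).
+366 (one year; includes Feb 29, 1708) → Nov 3, 1708 (408 left).
+365 (one year) → Nov 3, 1709 (43 left).
Nov has 30 days: +28 → Dec 1, 1709 (15 left).
+15 → Dec 16, 1709.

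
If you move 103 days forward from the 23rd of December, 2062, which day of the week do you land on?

Thursday

Dec 23, 2062 is a Saturday.
103 mod 7 = 5, so 103 days after a Saturday is Saturday + 5 = Thursday.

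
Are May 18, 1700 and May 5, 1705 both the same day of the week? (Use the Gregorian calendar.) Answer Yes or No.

Yes

From May 18, 1700 to May 5, 1705 is 1813 days.
1813 mod 7 = 0, so they are the same weekday.
(May 18, 1700 is a Tuesday; May 5, 1705 is a Tuesday.)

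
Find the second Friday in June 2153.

June 8, 2153

June 1, 2153 is a Friday.
The first Friday is therefore June 1 (same day).
The second Friday is 1 + 1×7 = June 8.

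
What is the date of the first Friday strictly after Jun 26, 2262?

June 27, 2262

Jun 26, 2262 is a Thursday.
From Thursday to the next Friday is 1 day.
Jun 26, 2262 + 1 = Jun 27, 2262.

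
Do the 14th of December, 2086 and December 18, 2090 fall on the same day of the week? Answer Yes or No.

From Dec 14, 2086 to Dec 18, 2090 is 1465 days.
1465 mod 7 = 2, so they are different weekdays.
(Dec 14, 2086 is a Saturday; Dec 18, 2090 is a Monday.)

No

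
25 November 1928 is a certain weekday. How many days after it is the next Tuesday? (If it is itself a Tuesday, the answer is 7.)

2

Nov 25, 1928 is a Sunday.
From Sunday to the next Tuesday is 2 days.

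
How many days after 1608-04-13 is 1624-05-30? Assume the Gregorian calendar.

Apr 13, 1608 → Apr 13, 1609: 365 days.
Apr 13, 1609 → Apr 13, 1610: 365 days.
Apr 13, 1610 → Apr 13, 1611: 365 days.
Apr 13, 1611 → Apr 13, 1612: 366 days (Feb 29, 1612 is in that span).
Apr 13, 1612 → Apr 13, 1613: 365 days.
Apr 13, 1613 → Apr 13, 1614: 365 days.
Apr 13, 1614 → Apr 13, 1615: 365 days.
Apr 13, 1615 → Apr 13, 1616: 366 days (Feb 29, 1616 is in that span).
Apr 13, 1616 → Apr 13, 1617: 365 days.
Apr 13, 1617 → Apr 13, 1618: 365 days.
Apr 13, 1618 → Apr 13, 1619: 365 days.
Apr 13, 1619 → Apr 13, 1620: 366 days (Feb 29, 1620 is in that span).
Apr 13, 1620 → Apr 13, 1621: 365 days.
Apr 13, 1621 → Apr 13, 1622: 365 days.
Apr 13, 1622 → Apr 13, 1623: 365 days.
Apr 13, 1623 → Apr 13, 1624: 366 days (Feb 29, 1624 is in that span).
Apr 13, 1624 → May 13, 1624: 30 days (April has 30).
May 13, 1624 → May 30, 1624: 17 days.
Total: 5891 days.

5891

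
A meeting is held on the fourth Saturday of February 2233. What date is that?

February 23, 2233

February 1, 2233 is a Friday.
The first Saturday is therefore February 2 (1 days later).
The fourth Saturday is 2 + 3×7 = February 23.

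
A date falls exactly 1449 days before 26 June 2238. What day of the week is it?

Jun 26, 2238 is a Tuesday.
1449 mod 7 = 0, so 1449 days before a Tuesday is Tuesday − 0 = Tuesday.

Tuesday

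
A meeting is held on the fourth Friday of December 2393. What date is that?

December 1, 2393 is a Wednesday.
The first Friday is therefore December 3 (2 days later).
The fourth Friday is 3 + 3×7 = December 24.

December 24, 2393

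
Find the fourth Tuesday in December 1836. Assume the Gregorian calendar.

December 27, 1836

December 1, 1836 is a Thursday.
The first Tuesday is therefore December 6 (5 days later).
The fourth Tuesday is 6 + 3×7 = December 27.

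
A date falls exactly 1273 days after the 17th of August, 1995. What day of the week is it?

First find the weekday of Aug 17, 1995. Doomsday rule: the anchor day for the 1900s is Wednesday. For year 95: 95÷12 = 7 r 11, and 11÷4 = 2, so 7+11+2 = 20.
Wednesday + 20 ≡ Tuesday — that's 1995's doomsday.
In August the doomsday date is Aug 8.
Aug 17 is 9 days after Aug 8; 9 mod 7 = 2, so Tuesday + 2 = Thursday.
1273 mod 7 = 6, so 1273 days after a Thursday is Thursday + 6 = Wednesday.

Wednesday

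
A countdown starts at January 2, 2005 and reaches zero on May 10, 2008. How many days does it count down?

Jan 2, 2005 → Jan 2, 2006: 365 days.
Jan 2, 2006 → Jan 2, 2007: 365 days.
Jan 2, 2007 → Jan 2, 2008: 365 days.
Jan 2, 2008 → Feb 2, 2008: 31 days (January has 31).
Feb 2, 2008 → Mar 2, 2008: 29 days (February has 29).
Mar 2, 2008 → Apr 2, 2008: 31 days (March has 31).
Apr 2, 2008 → May 2, 2008: 30 days (April has 30).
May 2, 2008 → May 10, 2008: 8 days.
Total: 1224 days.

1224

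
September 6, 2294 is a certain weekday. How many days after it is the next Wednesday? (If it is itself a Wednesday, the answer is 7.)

Sep 6, 2294 is a Thursday.
From Thursday to the next Wednesday is 6 days.

6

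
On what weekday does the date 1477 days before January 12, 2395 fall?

Jan 12, 2395 is a Thursday.
1477 mod 7 = 0, so 1477 days before a Thursday is Thursday − 0 = Thursday.

Thursday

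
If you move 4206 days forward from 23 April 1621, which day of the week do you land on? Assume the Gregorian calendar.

Thursday

First find the weekday of Apr 23, 1621. Doomsday rule: the anchor day for the 1600s is Tuesday. For year 21: 21÷12 = 1 r 9, and 9÷4 = 2, so 1+9+2 = 12.
Tuesday + 12 ≡ Sunday — that's 1621's doomsday.
In April the doomsday date is Apr 4.
Apr 23 is 19 days after Apr 4; 19 mod 7 = 5, so Sunday + 5 = Friday.
4206 mod 7 = 6, so 4206 days after a Friday is Friday + 6 = Thursday.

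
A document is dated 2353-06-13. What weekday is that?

Doomsday rule: the anchor day for the 2300s is Wednesday. For year 53: 53÷12 = 4 r 5, and 5÷4 = 1, so 4+5+1 = 10.
Wednesday + 10 ≡ Saturday — that's 2353's doomsday.
In June the doomsday date is Jun 6.
Jun 13 is 7 days after Jun 6; 7 mod 7 = 0, so Saturday + 0 = Saturday.

Saturday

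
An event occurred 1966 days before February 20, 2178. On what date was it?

−365 (one year) → Feb 20, 2177 (1601 left).
−366 (one year; includes Feb 29, 2176) → Feb 20, 2176 (1235 left).
−365 (one year) → Feb 20, 2175 (870 left).
−365 (one year) → Feb 20, 2174 (505 left).
−365 (one year) → Feb 20, 2173 (140 left).
−20 → Jan 31, 2173 (end of Jan, 31 days; 120 left).
−31 → Dec 31, 2172 (end of Dec, 31 days; 89 left).
−31 → Nov 30, 2172 (end of Nov, 30 days; 58 left).
−30 → Oct 31, 2172 (end of Oct, 31 days; 28 left).
−28 → Oct 3, 2172.

October 3, 2172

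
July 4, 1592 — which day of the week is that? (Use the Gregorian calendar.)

Saturday

Doomsday rule: the anchor day for the 1500s is Wednesday. For year 92: 92÷12 = 7 r 8, and 8÷4 = 2, so 7+8+2 = 17.
Wednesday + 17 ≡ Saturday — that's 1592's doomsday.
In July the doomsday date is Jul 11.
Jul 4 is 7 days before Jul 11; 7 mod 7 = 0, so Saturday − 0 = Saturday.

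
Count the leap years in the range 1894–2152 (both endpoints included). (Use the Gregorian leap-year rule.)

63

Multiples of 4 in [1894,2152]: 65.
Of those, multiples of 100: 3 (not leap unless ÷400).
Multiples of 400: 1.
Leap years = 65 − 3 + 1 = 63.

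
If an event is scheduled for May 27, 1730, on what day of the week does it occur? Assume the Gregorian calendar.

Doomsday rule: the anchor day for the 1700s is Sunday. For year 30: 30÷12 = 2 r 6, and 6÷4 = 1, so 2+6+1 = 9.
Sunday + 9 ≡ Tuesday — that's 1730's doomsday.
In May the doomsday date is May 9.
May 27 is 18 days after May 9; 18 mod 7 = 4, so Tuesday + 4 = Saturday.

Saturday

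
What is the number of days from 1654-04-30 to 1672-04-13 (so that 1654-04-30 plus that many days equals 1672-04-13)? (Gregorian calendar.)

6558

Apr 30, 1654 → Apr 30, 1655: 365 days.
Apr 30, 1655 → Apr 30, 1656: 366 days (Feb 29, 1656 is in that span).
Apr 30, 1656 → Apr 30, 1657: 365 days.
Apr 30, 1657 → Apr 30, 1658: 365 days.
Apr 30, 1658 → Apr 30, 1659: 365 days.
Apr 30, 1659 → Apr 30, 1660: 366 days (Feb 29, 1660 is in that span).
Apr 30, 1660 → Apr 30, 1661: 365 days.
Apr 30, 1661 → Apr 30, 1662: 365 days.
Apr 30, 1662 → Apr 30, 1663: 365 days.
Apr 30, 1663 → Apr 30, 1664: 366 days (Feb 29, 1664 is in that span).
Apr 30, 1664 → Apr 30, 1665: 365 days.
Apr 30, 1665 → Apr 30, 1666: 365 days.
Apr 30, 1666 → Apr 30, 1667: 365 days.
Apr 30, 1667 → Apr 30, 1668: 366 days (Feb 29, 1668 is in that span).
Apr 30, 1668 → Apr 30, 1669: 365 days.
Apr 30, 1669 → Apr 30, 1670: 365 days.
Apr 30, 1670 → Apr 30, 1671: 365 days.
Apr 30, 1671 → May 30, 1671: 30 days (April has 30).
May 30, 1671 → Jun 30, 1671: 31 days (May has 31).
Jun 30, 1671 → Jul 30, 1671: 30 days (June has 30).
Jul 30, 1671 → Aug 30, 1671: 31 days (July has 31).
Aug 30, 1671 → Sep 30, 1671: 31 days (August has 31).
Sep 30, 1671 → Oct 30, 1671: 30 days (September has 30).
Oct 30, 1671 → Nov 30, 1671: 31 days (October has 31).
Nov 30, 1671 → Dec 30, 1671: 30 days (November has 30).
Dec 30, 1671 → Jan 30, 1672: 31 days (December has 31).
Jan 30, 1672 → Feb 29, 1672: 30 days (January has 31).
Feb 29, 1672 → Mar 29, 1672: 29 days (February has 29).
Mar 29, 1672 → Apr 13, 1672: 15 days.
Total: 6558 days.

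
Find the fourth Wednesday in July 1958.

July 1, 1958 is a Tuesday.
The first Wednesday is therefore July 2 (1 days later).
The fourth Wednesday is 2 + 3×7 = July 23.

July 23, 1958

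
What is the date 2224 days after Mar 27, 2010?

+365 (one year) → Mar 27, 2011 (1859 left).
+366 (one year; includes Feb 29, 2012) → Mar 27, 2012 (1493 left).
+365 (one year) → Mar 27, 2013 (1128 left).
+365 (one year) → Mar 27, 2014 (763 left).
+365 (one year) → Mar 27, 2015 (398 left).
Mar has 31 days: +5 → Apr 1, 2015 (393 left).
Apr has 30 days: +30 → May 1, 2015 (363 left).
May has 31 days: +31 → Jun 1, 2015 (332 left).
Jun has 30 days: +30 → Jul 1, 2015 (302 left).
Jul has 31 days: +31 → Aug 1, 2015 (271 left).
Aug has 31 days: +31 → Sep 1, 2015 (240 left).
Sep has 30 days: +30 → Oct 1, 2015 (210 left).
Oct has 31 days: +31 → Nov 1, 2015 (179 left).
Nov has 30 days: +30 → Dec 1, 2015 (149 left).
Dec has 31 days: +31 → Jan 1, 2016 (118 left).
Jan has 31 days: +31 → Feb 1, 2016 (87 left).
Feb has 29 days: +29 → Mar 1, 2016 (58 left).
Mar has 31 days: +31 → Apr 1, 2016 (27 left).
+27 → Apr 28, 2016.

April 28, 2016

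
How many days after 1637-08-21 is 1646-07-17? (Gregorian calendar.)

Aug 21, 1637 → Aug 21, 1638: 365 days.
Aug 21, 1638 → Aug 21, 1639: 365 days.
Aug 21, 1639 → Aug 21, 1640: 366 days (Feb 29, 1640 is in that span).
Aug 21, 1640 → Aug 21, 1641: 365 days.
Aug 21, 1641 → Aug 21, 1642: 365 days.
Aug 21, 1642 → Aug 21, 1643: 365 days.
Aug 21, 1643 → Aug 21, 1644: 366 days (Feb 29, 1644 is in that span).
Aug 21, 1644 → Aug 21, 1645: 365 days.
Aug 21, 1645 → Sep 21, 1645: 31 days (August has 31).
Sep 21, 1645 → Oct 21, 1645: 30 days (September has 30).
Oct 21, 1645 → Nov 21, 1645: 31 days (October has 31).
Nov 21, 1645 → Dec 21, 1645: 30 days (November has 30).
Dec 21, 1645 → Jan 21, 1646: 31 days (December has 31).
Jan 21, 1646 → Feb 21, 1646: 31 days (January has 31).
Feb 21, 1646 → Mar 21, 1646: 28 days (February has 28).
Mar 21, 1646 → Apr 21, 1646: 31 days (March has 31).
Apr 21, 1646 → May 21, 1646: 30 days (April has 30).
May 21, 1646 → Jun 21, 1646: 31 days (May has 31).
Jun 21, 1646 → Jul 17, 1646: 26 days.
Total: 3252 days.

3252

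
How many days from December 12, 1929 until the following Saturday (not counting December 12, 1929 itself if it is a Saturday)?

2

Dec 12, 1929 is a Thursday.
From Thursday to the next Saturday is 2 days.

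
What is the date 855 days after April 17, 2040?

+365 (one year) → Apr 17, 2041 (490 left).
+365 (one year) → Apr 17, 2042 (125 left).
Apr has 30 days: +14 → May 1, 2042 (111 left).
May has 31 days: +31 → Jun 1, 2042 (80 left).
Jun has 30 days: +30 → Jul 1, 2042 (50 left).
Jul has 31 days: +31 → Aug 1, 2042 (19 left).
+19 → Aug 20, 2042.

August 20, 2042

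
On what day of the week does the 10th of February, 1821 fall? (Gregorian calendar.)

Doomsday rule: the anchor day for the 1800s is Friday. For year 21: 21÷12 = 1 r 9, and 9÷4 = 2, so 1+9+2 = 12.
Friday + 12 ≡ Wednesday — that's 1821's doomsday.
In February the doomsday date is Feb 28 (1821 is not a leap year).
Feb 10 is 18 days before Feb 28; 18 mod 7 = 4, so Wednesday − 4 = Saturday.

Saturday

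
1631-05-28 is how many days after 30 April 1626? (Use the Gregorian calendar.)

Apr 30, 1626 → Apr 30, 1627: 365 days.
Apr 30, 1627 → Apr 30, 1628: 366 days (Feb 29, 1628 is in that span).
Apr 30, 1628 → Apr 30, 1629: 365 days.
Apr 30, 1629 → Apr 30, 1630: 365 days.
Apr 30, 1630 → May 30, 1630: 30 days (April has 30).
May 30, 1630 → Jun 30, 1630: 31 days (May has 31).
Jun 30, 1630 → Jul 30, 1630: 30 days (June has 30).
Jul 30, 1630 → Aug 30, 1630: 31 days (July has 31).
Aug 30, 1630 → Sep 30, 1630: 31 days (August has 31).
Sep 30, 1630 → Oct 30, 1630: 30 days (September has 30).
Oct 30, 1630 → Nov 30, 1630: 31 days (October has 31).
Nov 30, 1630 → Dec 30, 1630: 30 days (November has 30).
Dec 30, 1630 → Jan 30, 1631: 31 days (December has 31).
Jan 30, 1631 → Feb 28, 1631: 29 days (January has 31).
Feb 28, 1631 → Mar 28, 1631: 28 days (February has 28).
Mar 28, 1631 → Apr 28, 1631: 31 days (March has 31).
Apr 28, 1631 → May 28, 1631: 30 days.
Total: 1854 days.

1854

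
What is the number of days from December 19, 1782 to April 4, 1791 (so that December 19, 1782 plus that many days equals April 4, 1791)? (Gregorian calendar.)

Dec 19, 1782 → Dec 19, 1783: 365 days.
Dec 19, 1783 → Dec 19, 1784: 366 days (Feb 29, 1784 is in that span).
Dec 19, 1784 → Dec 19, 1785: 365 days.
Dec 19, 1785 → Dec 19, 1786: 365 days.
Dec 19, 1786 → Dec 19, 1787: 365 days.
Dec 19, 1787 → Dec 19, 1788: 366 days (Feb 29, 1788 is in that span).
Dec 19, 1788 → Dec 19, 1789: 365 days.
Dec 19, 1789 → Dec 19, 1790: 365 days.
Dec 19, 1790 → Jan 19, 1791: 31 days (December has 31).
Jan 19, 1791 → Feb 19, 1791: 31 days (January has 31).
Feb 19, 1791 → Mar 19, 1791: 28 days (February has 28).
Mar 19, 1791 → Apr 4, 1791: 16 days.
Total: 3028 days.

3028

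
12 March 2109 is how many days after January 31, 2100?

3327

Jan 31, 2100 → Jan 31, 2101: 365 days.
Jan 31, 2101 → Jan 31, 2102: 365 days.
Jan 31, 2102 → Jan 31, 2103: 365 days.
Jan 31, 2103 → Jan 31, 2104: 365 days.
Jan 31, 2104 → Jan 31, 2105: 366 days (Feb 29, 2104 is in that span).
Jan 31, 2105 → Jan 31, 2106: 365 days.
Jan 31, 2106 → Jan 31, 2107: 365 days.
Jan 31, 2107 → Jan 31, 2108: 365 days.
Jan 31, 2108 → Jan 31, 2109: 366 days (Feb 29, 2108 is in that span).
Jan 31, 2109 → Feb 28, 2109: 28 days (January has 31).
Feb 28, 2109 → Mar 12, 2109: 12 days.
Total: 3327 days.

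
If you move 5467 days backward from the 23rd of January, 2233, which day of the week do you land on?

First find the weekday of Jan 23, 2233. Doomsday rule: the anchor day for the 2200s is Friday. For year 33: 33÷12 = 2 r 9, and 9÷4 = 2, so 2+9+2 = 13.
Friday + 13 ≡ Thursday — that's 2233's doomsday.
In January the doomsday date is Jan 3 (2233 is not a leap year).
Jan 23 is 20 days after Jan 3; 20 mod 7 = 6, so Thursday + 6 = Wednesday.
5467 mod 7 = 0, so 5467 days before a Wednesday is Wednesday − 0 = Wednesday.

Wednesday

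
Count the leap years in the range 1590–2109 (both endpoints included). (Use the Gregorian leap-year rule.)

Multiples of 4 in [1590,2109]: 130.
Of those, multiples of 100: 6 (not leap unless ÷400).
Multiples of 400: 2.
Leap years = 130 − 6 + 2 = 126.

126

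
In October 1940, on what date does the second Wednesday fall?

October 9, 1940

October 1, 1940 is a Tuesday.
The first Wednesday is therefore October 2 (1 days later).
The second Wednesday is 2 + 1×7 = October 9.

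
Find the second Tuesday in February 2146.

February 1, 2146 is a Tuesday.
The first Tuesday is therefore February 1 (same day).
The second Tuesday is 1 + 1×7 = February 8.

February 8, 2146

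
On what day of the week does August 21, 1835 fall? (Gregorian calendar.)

Doomsday rule: the anchor day for the 1800s is Friday. For year 35: 35÷12 = 2 r 11, and 11÷4 = 2, so 2+11+2 = 15.
Friday + 15 ≡ Saturday — that's 1835's doomsday.
In August the doomsday date is Aug 8.
Aug 21 is 13 days after Aug 8; 13 mod 7 = 6, so Saturday + 6 = Friday.

Friday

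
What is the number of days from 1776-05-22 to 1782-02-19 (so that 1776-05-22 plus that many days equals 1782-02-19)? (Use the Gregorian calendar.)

May 22, 1776 → May 22, 1777: 365 days.
May 22, 1777 → May 22, 1778: 365 days.
May 22, 1778 → May 22, 1779: 365 days.
May 22, 1779 → May 22, 1780: 366 days (Feb 29, 1780 is in that span).
May 22, 1780 → May 22, 1781: 365 days.
May 22, 1781 → Jun 22, 1781: 31 days (May has 31).
Jun 22, 1781 → Jul 22, 1781: 30 days (June has 30).
Jul 22, 1781 → Aug 22, 1781: 31 days (July has 31).
Aug 22, 1781 → Sep 22, 1781: 31 days (August has 31).
Sep 22, 1781 → Oct 22, 1781: 30 days (September has 30).
Oct 22, 1781 → Nov 22, 1781: 31 days (October has 31).
Nov 22, 1781 → Dec 22, 1781: 30 days (November has 30).
Dec 22, 1781 → Jan 22, 1782: 31 days (December has 31).
Jan 22, 1782 → Feb 19, 1782: 28 days.
Total: 2099 days.

2099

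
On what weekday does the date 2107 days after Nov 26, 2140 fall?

Nov 26, 2140 is a Saturday.
2107 mod 7 = 0, so 2107 days after a Saturday is Saturday + 0 = Saturday.

Saturday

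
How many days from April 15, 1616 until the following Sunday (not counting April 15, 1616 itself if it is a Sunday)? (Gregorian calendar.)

Apr 15, 1616 is a Friday.
From Friday to the next Sunday is 2 days.

2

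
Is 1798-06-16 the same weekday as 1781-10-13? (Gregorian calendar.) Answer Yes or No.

Yes

From Oct 13, 1781 to Jun 16, 1798 is 6090 days.
6090 mod 7 = 0, so they are the same weekday.
(Oct 13, 1781 is a Saturday; Jun 16, 1798 is a Saturday.)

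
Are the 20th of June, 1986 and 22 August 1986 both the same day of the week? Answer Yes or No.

Yes

From Jun 20, 1986 to Aug 22, 1986 is 63 days.
63 mod 7 = 0, so they are the same weekday.
(Jun 20, 1986 is a Friday; Aug 22, 1986 is a Friday.)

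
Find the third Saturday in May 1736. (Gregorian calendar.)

May 19, 1736

May 1, 1736 is a Tuesday.
The first Saturday is therefore May 5 (4 days later).
The third Saturday is 5 + 2×7 = May 19.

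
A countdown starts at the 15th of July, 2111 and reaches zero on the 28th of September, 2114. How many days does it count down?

Jul 15, 2111 → Jul 15, 2112: 366 days (Feb 29, 2112 is in that span).
Jul 15, 2112 → Jul 15, 2113: 365 days.
Jul 15, 2113 → Jul 15, 2114: 365 days.
Jul 15, 2114 → Aug 15, 2114: 31 days (July has 31).
Aug 15, 2114 → Sep 15, 2114: 31 days (August has 31).
Sep 15, 2114 → Sep 28, 2114: 13 days.
Total: 1171 days.

1171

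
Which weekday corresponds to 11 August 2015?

January 1, 2015 is a Thursday.
Jan 1, 2015 → Feb 1, 2015: 31 days (January has 31).
Feb 1, 2015 → Mar 1, 2015: 28 days (February has 28).
Mar 1, 2015 → Apr 1, 2015: 31 days (March has 31).
Apr 1, 2015 → May 1, 2015: 30 days (April has 30).
May 1, 2015 → Jun 1, 2015: 31 days (May has 31).
Jun 1, 2015 → Jul 1, 2015: 30 days (June has 30).
Jul 1, 2015 → Aug 1, 2015: 31 days (July has 31).
Aug 1, 2015 → Aug 11, 2015: 10 days.
Total: 222 days.
222 mod 7 = 5, so Thursday + 5 = Tuesday.

Tuesday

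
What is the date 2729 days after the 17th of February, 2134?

+365 (one year) → Feb 17, 2135 (2364 left).
+365 (one year) → Feb 17, 2136 (1999 left).
+366 (one year; includes Feb 29, 2136) → Feb 17, 2137 (1633 left).
+365 (one year) → Feb 17, 2138 (1268 left).
+365 (one year) → Feb 17, 2139 (903 left).
+365 (one year) → Feb 17, 2140 (538 left).
+366 (one year; includes Feb 29, 2140) → Feb 17, 2141 (172 left).
Feb has 28 days: +12 → Mar 1, 2141 (160 left).
Mar has 31 days: +31 → Apr 1, 2141 (129 left).
Apr has 30 days: +30 → May 1, 2141 (99 left).
May has 31 days: +31 → Jun 1, 2141 (68 left).
Jun has 30 days: +30 → Jul 1, 2141 (38 left).
Jul has 31 days: +31 → Aug 1, 2141 (7 left).
+7 → Aug 8, 2141.

August 8, 2141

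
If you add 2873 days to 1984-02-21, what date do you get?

January 3, 1992

+366 (one year; includes Feb 29, 1984) → Feb 21, 1985 (2507 left).
+365 (one year) → Feb 21, 1986 (2142 left).
+365 (one year) → Feb 21, 1987 (1777 left).
+365 (one year) → Feb 21, 1988 (1412 left).
+366 (one year; includes Feb 29, 1988) → Feb 21, 1989 (1046 left).
+365 (one year) → Feb 21, 1990 (681 left).
+365 (one year) → Feb 21, 1991 (316 left).
Feb has 28 days: +8 → Mar 1, 1991 (308 left).
Mar has 31 days: +31 → Apr 1, 1991 (277 left).
Apr has 30 days: +30 → May 1, 1991 (247 left).
May has 31 days: +31 → Jun 1, 1991 (216 left).
Jun has 30 days: +30 → Jul 1, 1991 (186 left).
Jul has 31 days: +31 → Aug 1, 1991 (155 left).
Aug has 31 days: +31 → Sep 1, 1991 (124 left).
Sep has 30 days: +30 → Oct 1, 1991 (94 left).
Oct has 31 days: +31 → Nov 1, 1991 (63 left).
Nov has 30 days: +30 → Dec 1, 1991 (33 left).
Dec has 31 days: +31 → Jan 1, 1992 (2 left).
+2 → Jan 3, 1992.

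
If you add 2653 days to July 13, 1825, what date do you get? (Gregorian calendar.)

+365 (one year) → Jul 13, 1826 (2288 left).
+365 (one year) → Jul 13, 1827 (1923 left).
+366 (one year; includes Feb 29, 1828) → Jul 13, 1828 (1557 left).
+365 (one year) → Jul 13, 1829 (1192 left).
+365 (one year) → Jul 13, 1830 (827 left).
+365 (one year) → Jul 13, 1831 (462 left).
+366 (one year; includes Feb 29, 1832) → Jul 13, 1832 (96 left).
Jul has 31 days: +19 → Aug 1, 1832 (77 left).
Aug has 31 days: +31 → Sep 1, 1832 (46 left).
Sep has 30 days: +30 → Oct 1, 1832 (16 left).
+16 → Oct 17, 1832.

October 17, 1832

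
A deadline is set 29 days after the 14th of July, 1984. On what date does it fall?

Jul has 31 days: +18 → Aug 1, 1984 (11 left).
+11 → Aug 12, 1984.

August 12, 1984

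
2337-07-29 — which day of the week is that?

Doomsday rule: the anchor day for the 2300s is Wednesday. For year 37: 37÷12 = 3 r 1, and 1÷4 = 0, so 3+1+0 = 4.
Wednesday + 4 ≡ Sunday — that's 2337's doomsday.
In July the doomsday date is Jul 11.
Jul 29 is 18 days after Jul 11; 18 mod 7 = 4, so Sunday + 4 = Thursday.

Thursday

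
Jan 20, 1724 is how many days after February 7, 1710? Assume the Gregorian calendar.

Feb 7, 1710 → Feb 7, 1711: 365 days.
Feb 7, 1711 → Feb 7, 1712: 365 days.
Feb 7, 1712 → Feb 7, 1713: 366 days (Feb 29, 1712 is in that span).
Feb 7, 1713 → Feb 7, 1714: 365 days.
Feb 7, 1714 → Feb 7, 1715: 365 days.
Feb 7, 1715 → Feb 7, 1716: 365 days.
Feb 7, 1716 → Feb 7, 1717: 366 days (Feb 29, 1716 is in that span).
Feb 7, 1717 → Feb 7, 1718: 365 days.
Feb 7, 1718 → Feb 7, 1719: 365 days.
Feb 7, 1719 → Feb 7, 1720: 365 days.
Feb 7, 1720 → Feb 7, 1721: 366 days (Feb 29, 1720 is in that span).
Feb 7, 1721 → Feb 7, 1722: 365 days.
Feb 7, 1722 → Feb 7, 1723: 365 days.
Feb 7, 1723 → Mar 7, 1723: 28 days (February has 28).
Mar 7, 1723 → Apr 7, 1723: 31 days (March has 31).
Apr 7, 1723 → May 7, 1723: 30 days (April has 30).
May 7, 1723 → Jun 7, 1723: 31 days (May has 31).
Jun 7, 1723 → Jul 7, 1723: 30 days (June has 30).
Jul 7, 1723 → Aug 7, 1723: 31 days (July has 31).
Aug 7, 1723 → Sep 7, 1723: 31 days (August has 31).
Sep 7, 1723 → Oct 7, 1723: 30 days (September has 30).
Oct 7, 1723 → Nov 7, 1723: 31 days (October has 31).
Nov 7, 1723 → Dec 7, 1723: 30 days (November has 30).
Dec 7, 1723 → Jan 7, 1724: 31 days (December has 31).
Jan 7, 1724 → Jan 20, 1724: 13 days.
Total: 5095 days.

5095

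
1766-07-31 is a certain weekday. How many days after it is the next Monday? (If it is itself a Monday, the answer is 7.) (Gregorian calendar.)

4

Jul 31, 1766 is a Thursday.
From Thursday to the next Monday is 4 days.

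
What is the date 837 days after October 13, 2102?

January 27, 2105

+365 (one year) → Oct 13, 2103 (472 left).
+366 (one year; includes Feb 29, 2104) → Oct 13, 2104 (106 left).
Oct has 31 days: +19 → Nov 1, 2104 (87 left).
Nov has 30 days: +30 → Dec 1, 2104 (57 left).
Dec has 31 days: +31 → Jan 1, 2105 (26 left).
+26 → Jan 27, 2105.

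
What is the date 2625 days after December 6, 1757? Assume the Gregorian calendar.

February 12, 1765

+365 (one year) → Dec 6, 1758 (2260 left).
+365 (one year) → Dec 6, 1759 (1895 left).
+366 (one year; includes Feb 29, 1760) → Dec 6, 1760 (1529 left).
+365 (one year) → Dec 6, 1761 (1164 left).
+365 (one year) → Dec 6, 1762 (799 left).
+365 (one year) → Dec 6, 1763 (434 left).
+366 (one year; includes Feb 29, 1764) → Dec 6, 1764 (68 left).
Dec has 31 days: +26 → Jan 1, 1765 (42 left).
Jan has 31 days: +31 → Feb 1, 1765 (11 left).
+11 → Feb 12, 1765.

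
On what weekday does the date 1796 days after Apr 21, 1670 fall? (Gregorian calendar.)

First find the weekday of Apr 21, 1670. Doomsday rule: the anchor day for the 1600s is Tuesday. For year 70: 70÷12 = 5 r 10, and 10÷4 = 2, so 5+10+2 = 17.
Tuesday + 17 ≡ Friday — that's 1670's doomsday.
In April the doomsday date is Apr 4.
Apr 21 is 17 days after Apr 4; 17 mod 7 = 3, so Friday + 3 = Monday.
1796 mod 7 = 4, so 1796 days after a Monday is Monday + 4 = Friday.

Friday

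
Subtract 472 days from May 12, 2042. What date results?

January 25, 2041

−365 (one year) → May 12, 2041 (107 left).
−12 → Apr 30, 2041 (end of Apr, 30 days; 95 left).
−30 → Mar 31, 2041 (end of Mar, 31 days; 65 left).
−31 → Feb 28, 2041 (end of Feb, 28 days; 34 left).
−28 → Jan 31, 2041 (end of Jan, 31 days; 6 left).
−6 → Jan 25, 2041.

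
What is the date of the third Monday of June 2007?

June 1, 2007 is a Friday.
The first Monday is therefore June 4 (3 days later).
The third Monday is 4 + 2×7 = June 18.

June 18, 2007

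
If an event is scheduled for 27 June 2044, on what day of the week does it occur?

Doomsday rule: the anchor day for the 2000s is Tuesday. For year 44: 44÷12 = 3 r 8, and 8÷4 = 2, so 3+8+2 = 13.
Tuesday + 13 ≡ Monday — that's 2044's doomsday.
In June the doomsday date is Jun 6.
Jun 27 is 21 days after Jun 6; 21 mod 7 = 0, so Monday + 0 = Monday.

Monday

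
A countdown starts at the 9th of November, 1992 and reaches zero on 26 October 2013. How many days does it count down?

Nov 9, 1992 → Nov 9, 1993: 365 days.
Nov 9, 1993 → Nov 9, 1994: 365 days.
Nov 9, 1994 → Nov 9, 1995: 365 days.
Nov 9, 1995 → Nov 9, 1996: 366 days (Feb 29, 1996 is in that span).
Nov 9, 1996 → Nov 9, 1997: 365 days.
Nov 9, 1997 → Nov 9, 1998: 365 days.
Nov 9, 1998 → Nov 9, 1999: 365 days.
Nov 9, 1999 → Nov 9, 2000: 366 days (Feb 29, 2000 is in that span).
Nov 9, 2000 → Nov 9, 2001: 365 days.
Nov 9, 2001 → Nov 9, 2002: 365 days.
Nov 9, 2002 → Nov 9, 2003: 365 days.
Nov 9, 2003 → Nov 9, 2004: 366 days (Feb 29, 2004 is in that span).
Nov 9, 2004 → Nov 9, 2005: 365 days.
Nov 9, 2005 → Nov 9, 2006: 365 days.
Nov 9, 2006 → Nov 9, 2007: 365 days.
Nov 9, 2007 → Nov 9, 2008: 366 days (Feb 29, 2008 is in that span).
Nov 9, 2008 → Nov 9, 2009: 365 days.
Nov 9, 2009 → Nov 9, 2010: 365 days.
Nov 9, 2010 → Nov 9, 2011: 365 days.
Nov 9, 2011 → Nov 9, 2012: 366 days (Feb 29, 2012 is in that span).
Nov 9, 2012 → Dec 9, 2012: 30 days (November has 30).
Dec 9, 2012 → Jan 9, 2013: 31 days (December has 31).
Jan 9, 2013 → Feb 9, 2013: 31 days (January has 31).
Feb 9, 2013 → Mar 9, 2013: 28 days (February has 28).
Mar 9, 2013 → Apr 9, 2013: 31 days (March has 31).
Apr 9, 2013 → May 9, 2013: 30 days (April has 30).
May 9, 2013 → Jun 9, 2013: 31 days (May has 31).
Jun 9, 2013 → Jul 9, 2013: 30 days (June has 30).
Jul 9, 2013 → Aug 9, 2013: 31 days (July has 31).
Aug 9, 2013 → Sep 9, 2013: 31 days (August has 31).
Sep 9, 2013 → Oct 9, 2013: 30 days (September has 30).
Oct 9, 2013 → Oct 26, 2013: 17 days.
Total: 7656 days.

7656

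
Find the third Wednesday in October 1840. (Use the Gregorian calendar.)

October 1, 1840 is a Thursday.
The first Wednesday is therefore October 7 (6 days later).
The third Wednesday is 7 + 2×7 = October 21.

October 21, 1840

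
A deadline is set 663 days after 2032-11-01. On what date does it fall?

+365 (one year) → Nov 1, 2033 (298 left).
Nov has 30 days: +30 → Dec 1, 2033 (268 left).
Dec has 31 days: +31 → Jan 1, 2034 (237 left).
Jan has 31 days: +31 → Feb 1, 2034 (206 left).
Feb has 28 days: +28 → Mar 1, 2034 (178 left).
Mar has 31 days: +31 → Apr 1, 2034 (147 left).
Apr has 30 days: +30 → May 1, 2034 (117 left).
May has 31 days: +31 → Jun 1, 2034 (86 left).
Jun has 30 days: +30 → Jul 1, 2034 (56 left).
Jul has 31 days: +31 → Aug 1, 2034 (25 left).
+25 → Aug 26, 2034.

August 26, 2034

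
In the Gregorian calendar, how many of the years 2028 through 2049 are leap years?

Multiples of 4 in [2028,2049]: 6.
Of those, multiples of 100: 0 (not leap unless ÷400).
Multiples of 400: 0.
Leap years = 6 − 0 + 0 = 6.

6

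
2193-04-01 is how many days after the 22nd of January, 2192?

435

Jan 22, 2192 → Jan 22, 2193: 366 days (Feb 29, 2192 is in that span).
Jan 22, 2193 → Feb 22, 2193: 31 days (January has 31).
Feb 22, 2193 → Mar 22, 2193: 28 days (February has 28).
Mar 22, 2193 → Apr 1, 2193: 10 days.
Total: 435 days.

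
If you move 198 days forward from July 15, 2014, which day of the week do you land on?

Thursday

First find the weekday of Jul 15, 2014. Doomsday rule: the anchor day for the 2000s is Tuesday. For year 14: 14÷12 = 1 r 2, and 2÷4 = 0, so 1+2+0 = 3.
Tuesday + 3 ≡ Friday — that's 2014's doomsday.
In July the doomsday date is Jul 11.
Jul 15 is 4 days after Jul 11; 4 mod 7 = 4, so Friday + 4 = Tuesday.
198 mod 7 = 2, so 198 days after a Tuesday is Tuesday + 2 = Thursday.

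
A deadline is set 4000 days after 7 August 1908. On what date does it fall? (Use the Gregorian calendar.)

+365 (one year) → Aug 7, 1909 (3635 left).
+365 (one year) → Aug 7, 1910 (3270 left).
+365 (one year) → Aug 7, 1911 (2905 left).
+366 (one year; includes Feb 29, 1912) → Aug 7, 1912 (2539 left).
+365 (one year) → Aug 7, 1913 (2174 left).
+365 (one year) → Aug 7, 1914 (1809 left).
+365 (one year) → Aug 7, 1915 (1444 left).
+366 (one year; includes Feb 29, 1916) → Aug 7, 1916 (1078 left).
+365 (one year) → Aug 7, 1917 (713 left).
+365 (one year) → Aug 7, 1918 (348 left).
Aug has 31 days: +25 → Sep 1, 1918 (323 left).
Sep has 30 days: +30 → Oct 1, 1918 (293 left).
Oct has 31 days: +31 → Nov 1, 1918 (262 left).
Nov has 30 days: +30 → Dec 1, 1918 (232 left).
Dec has 31 days: +31 → Jan 1, 1919 (201 left).
Jan has 31 days: +31 → Feb 1, 1919 (170 left).
Feb has 28 days: +28 → Mar 1, 1919 (142 left).
Mar has 31 days: +31 → Apr 1, 1919 (111 left).
Apr has 30 days: +30 → May 1, 1919 (81 left).
May has 31 days: +31 → Jun 1, 1919 (50 left).
Jun has 30 days: +30 → Jul 1, 1919 (20 left).
+20 → Jul 21, 1919.

July 21, 1919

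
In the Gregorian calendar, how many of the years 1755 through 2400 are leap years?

Multiples of 4 in [1755,2400]: 162.
Of those, multiples of 100: 7 (not leap unless ÷400).
Multiples of 400: 2.
Leap years = 162 − 7 + 2 = 157.

157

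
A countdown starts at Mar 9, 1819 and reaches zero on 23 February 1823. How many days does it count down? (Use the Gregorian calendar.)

Mar 9, 1819 → Mar 9, 1820: 366 days (Feb 29, 1820 is in that span).
Mar 9, 1820 → Mar 9, 1821: 365 days.
Mar 9, 1821 → Mar 9, 1822: 365 days.
Mar 9, 1822 → Apr 9, 1822: 31 days (March has 31).
Apr 9, 1822 → May 9, 1822: 30 days (April has 30).
May 9, 1822 → Jun 9, 1822: 31 days (May has 31).
Jun 9, 1822 → Jul 9, 1822: 30 days (June has 30).
Jul 9, 1822 → Aug 9, 1822: 31 days (July has 31).
Aug 9, 1822 → Sep 9, 1822: 31 days (August has 31).
Sep 9, 1822 → Oct 9, 1822: 30 days (September has 30).
Oct 9, 1822 → Nov 9, 1822: 31 days (October has 31).
Nov 9, 1822 → Dec 9, 1822: 30 days (November has 30).
Dec 9, 1822 → Jan 9, 1823: 31 days (December has 31).
Jan 9, 1823 → Feb 9, 1823: 31 days (January has 31).
Feb 9, 1823 → Feb 23, 1823: 14 days.
Total: 1447 days.

1447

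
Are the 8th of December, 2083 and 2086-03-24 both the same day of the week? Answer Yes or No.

No

From Dec 8, 2083 to Mar 24, 2086 is 837 days.
837 mod 7 = 4, so they are different weekdays.
(Dec 8, 2083 is a Wednesday; Mar 24, 2086 is a Sunday.)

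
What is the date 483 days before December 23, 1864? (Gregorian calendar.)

−366 (one year; includes Feb 29, 1864) → Dec 23, 1863 (117 left).
−23 → Nov 30, 1863 (end of Nov, 30 days; 94 left).
−30 → Oct 31, 1863 (end of Oct, 31 days; 64 left).
−31 → Sep 30, 1863 (end of Sep, 30 days; 33 left).
−30 → Aug 31, 1863 (end of Aug, 31 days; 3 left).
−3 → Aug 28, 1863.

August 28, 1863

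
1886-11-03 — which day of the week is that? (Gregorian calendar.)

Doomsday rule: the anchor day for the 1800s is Friday. For year 86: 86÷12 = 7 r 2, and 2÷4 = 0, so 7+2+0 = 9.
Friday + 9 ≡ Sunday — that's 1886's doomsday.
In November the doomsday date is Nov 7.
Nov 3 is 4 days before Nov 7; 4 mod 7 = 4, so Sunday − 4 = Wednesday.

Wednesday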